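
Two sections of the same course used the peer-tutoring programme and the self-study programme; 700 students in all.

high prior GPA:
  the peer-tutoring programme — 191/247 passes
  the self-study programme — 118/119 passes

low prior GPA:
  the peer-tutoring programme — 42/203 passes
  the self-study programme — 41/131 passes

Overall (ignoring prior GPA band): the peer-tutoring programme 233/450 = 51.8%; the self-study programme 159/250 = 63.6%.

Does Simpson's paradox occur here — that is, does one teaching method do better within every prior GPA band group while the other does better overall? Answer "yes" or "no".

no

Within each prior GPA band level (high prior GPA 77.3% vs 99.2%; low prior GPA 20.7% vs 31.3%), the self-study programme has the higher rate every time. Pooled: 51.8% vs 63.6% — the self-study programme has the higher rate overall. They agree.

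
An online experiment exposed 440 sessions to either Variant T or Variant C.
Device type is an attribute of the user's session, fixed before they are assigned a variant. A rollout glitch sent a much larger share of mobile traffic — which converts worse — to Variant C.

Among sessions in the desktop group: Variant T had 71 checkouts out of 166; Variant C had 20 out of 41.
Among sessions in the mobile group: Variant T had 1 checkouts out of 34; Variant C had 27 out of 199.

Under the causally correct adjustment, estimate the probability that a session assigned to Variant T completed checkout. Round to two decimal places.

The stratified and pooled comparisons disagree (Variant C wins within each device type; Variant T wins overall), so the answer turns on the causal role of device type.
Nothing the variant does changes device type; the imbalance is an allocation artefact. With device type also predicting the outcome, the pooled figure is confounded, and the within-stratum comparison is the causal one.
Standardising Variant T to the population device type mix: 0.470·71/166 + 0.530·1/34 = 0.217.

0.22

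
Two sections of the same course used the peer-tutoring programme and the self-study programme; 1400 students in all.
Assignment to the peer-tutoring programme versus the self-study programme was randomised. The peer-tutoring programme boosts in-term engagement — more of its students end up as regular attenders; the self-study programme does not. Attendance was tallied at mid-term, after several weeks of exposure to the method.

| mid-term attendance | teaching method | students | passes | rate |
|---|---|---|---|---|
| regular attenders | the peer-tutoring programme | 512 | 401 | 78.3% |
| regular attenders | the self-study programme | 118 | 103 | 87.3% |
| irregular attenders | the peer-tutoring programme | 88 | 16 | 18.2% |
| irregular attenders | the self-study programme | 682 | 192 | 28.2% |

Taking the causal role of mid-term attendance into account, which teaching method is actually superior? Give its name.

the peer-tutoring programme

Mid-term attendance lies on the pathway teaching method → mid-term attendance → outcome, so adjusting for it blocks the indirect effect. For the total causal effect of teaching method, use the unadjusted pooled rates.
Pooled: the peer-tutoring programme 69.5% vs the self-study programme 36.9%; the peer-tutoring programme is higher overall.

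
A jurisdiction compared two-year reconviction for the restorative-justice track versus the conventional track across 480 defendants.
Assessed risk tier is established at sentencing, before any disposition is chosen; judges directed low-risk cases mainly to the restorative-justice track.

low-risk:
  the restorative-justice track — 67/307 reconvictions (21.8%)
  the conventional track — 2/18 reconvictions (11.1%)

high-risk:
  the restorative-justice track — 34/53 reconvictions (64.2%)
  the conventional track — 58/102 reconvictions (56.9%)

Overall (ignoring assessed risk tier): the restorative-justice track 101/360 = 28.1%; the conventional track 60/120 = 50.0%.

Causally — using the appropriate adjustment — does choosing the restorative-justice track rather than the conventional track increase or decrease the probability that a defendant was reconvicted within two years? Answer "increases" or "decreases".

the conventional track is lower inside every assessed risk tier stratum but the restorative-justice track is lower in aggregate. Whether to stratify depends on how assessed risk tier relates to the disposition.
The imbalance in assessed risk tier arose from how defendants were allocated, not from anything the disposition did; and assessed risk tier independently affects the outcome. The pooled gap is confounded — condition on assessed risk tier.
Within each level — low-risk: 21.8% vs 11.1%; high-risk: 64.2% vs 56.9% — the conventional track is lower every time.

increases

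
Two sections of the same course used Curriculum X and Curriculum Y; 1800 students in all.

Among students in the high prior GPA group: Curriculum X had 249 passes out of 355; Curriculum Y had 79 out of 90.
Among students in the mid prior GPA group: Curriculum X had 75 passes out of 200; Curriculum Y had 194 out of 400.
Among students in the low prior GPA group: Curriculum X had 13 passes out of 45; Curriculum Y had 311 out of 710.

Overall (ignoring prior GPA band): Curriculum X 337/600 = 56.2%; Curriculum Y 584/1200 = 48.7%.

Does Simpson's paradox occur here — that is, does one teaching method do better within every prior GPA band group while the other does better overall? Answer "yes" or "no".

yes

Within each prior GPA band level (high prior GPA 70.1% vs 87.8%; mid prior GPA 37.5% vs 48.5%; low prior GPA 28.9% vs 43.8%), Curriculum Y has the higher rate every time. Pooled: 56.2% vs 48.7% — Curriculum X has the higher rate overall. The two comparisons disagree.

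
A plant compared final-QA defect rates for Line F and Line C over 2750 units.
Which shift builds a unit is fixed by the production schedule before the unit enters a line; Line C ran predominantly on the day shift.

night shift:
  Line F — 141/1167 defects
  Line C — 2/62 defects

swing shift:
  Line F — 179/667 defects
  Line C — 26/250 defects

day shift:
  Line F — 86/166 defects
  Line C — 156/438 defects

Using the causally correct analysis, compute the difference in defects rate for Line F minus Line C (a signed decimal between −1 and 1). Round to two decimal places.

+0.13

The shift-specific comparison favours Line C throughout, but the pooled figures favour Line F. The question is whether to condition on shift.
Shift satisfies the back-door criterion: it is not a descendant of the line, and it blocks the spurious path from line to outcome. Adjusting for it (i.e., using the within-shift rates) gives the causal effect.
Adjusting over the population distribution of shift: 0.447·(0.121−0.032) + 0.333·(0.268−0.104) + 0.220·(0.518−0.356) = +0.130.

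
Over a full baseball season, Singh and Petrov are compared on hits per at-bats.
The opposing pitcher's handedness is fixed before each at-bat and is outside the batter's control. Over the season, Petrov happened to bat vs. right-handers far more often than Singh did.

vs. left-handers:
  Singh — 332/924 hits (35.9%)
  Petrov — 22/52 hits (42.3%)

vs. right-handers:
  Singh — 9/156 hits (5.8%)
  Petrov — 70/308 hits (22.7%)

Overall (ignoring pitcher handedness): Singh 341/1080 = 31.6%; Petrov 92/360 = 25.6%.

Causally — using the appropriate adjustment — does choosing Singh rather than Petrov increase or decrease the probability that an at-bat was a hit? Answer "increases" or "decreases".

decreases

Pitcher handedness satisfies the back-door criterion: it is not a descendant of the player, and it blocks the spurious path from player to outcome. Adjusting for it (i.e., using the within-pitcher handedness rates) gives the causal effect.
Within each level — vs. left-handers: 35.9% vs 42.3%; vs. right-handers: 5.8% vs 22.7% — Petrov is higher every time.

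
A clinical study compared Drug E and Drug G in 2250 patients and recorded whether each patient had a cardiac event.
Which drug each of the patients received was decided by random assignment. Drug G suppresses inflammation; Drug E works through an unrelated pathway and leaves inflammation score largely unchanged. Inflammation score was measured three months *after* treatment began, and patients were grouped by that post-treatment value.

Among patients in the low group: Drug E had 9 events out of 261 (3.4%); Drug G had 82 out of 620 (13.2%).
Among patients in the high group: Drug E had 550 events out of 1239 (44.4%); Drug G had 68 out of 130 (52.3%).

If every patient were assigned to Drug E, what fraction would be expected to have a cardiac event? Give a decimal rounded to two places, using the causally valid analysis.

The stratified and pooled comparisons disagree (Drug E wins within each inflammation score; Drug G wins overall), so the answer turns on the causal role of inflammation score.
The distribution of inflammation score is itself part of what the drug does — it is an intermediate outcome. Holding it fixed would remove that part of the effect; the total effect is the pooled difference.
So P(outcome | do(Drug E)) is just the pooled rate for Drug E: 559/1500 = 0.373.

0.37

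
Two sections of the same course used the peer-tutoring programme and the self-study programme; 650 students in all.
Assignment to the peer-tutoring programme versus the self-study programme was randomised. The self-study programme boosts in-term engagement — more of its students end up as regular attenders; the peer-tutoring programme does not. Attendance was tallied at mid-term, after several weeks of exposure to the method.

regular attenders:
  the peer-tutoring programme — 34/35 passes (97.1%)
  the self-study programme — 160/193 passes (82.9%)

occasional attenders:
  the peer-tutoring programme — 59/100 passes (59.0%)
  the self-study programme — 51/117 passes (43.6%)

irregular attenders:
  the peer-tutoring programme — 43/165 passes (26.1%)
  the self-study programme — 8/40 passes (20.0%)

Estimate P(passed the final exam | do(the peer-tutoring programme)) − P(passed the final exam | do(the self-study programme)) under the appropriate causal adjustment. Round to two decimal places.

The mid-term attendance-specific comparison favours the peer-tutoring programme throughout, but the pooled figures favour the self-study programme. The question is whether to condition on mid-term attendance.
Mid-term attendance is recorded after the teaching method and is itself shifted by it — it sits on the causal path from teaching method to outcome. Conditioning on a mediator would strip out part of the effect we want; the pooled comparison gives the total causal effect.
The causal difference is the pooled difference: 0.453 − 0.626 = -0.172.

-0.17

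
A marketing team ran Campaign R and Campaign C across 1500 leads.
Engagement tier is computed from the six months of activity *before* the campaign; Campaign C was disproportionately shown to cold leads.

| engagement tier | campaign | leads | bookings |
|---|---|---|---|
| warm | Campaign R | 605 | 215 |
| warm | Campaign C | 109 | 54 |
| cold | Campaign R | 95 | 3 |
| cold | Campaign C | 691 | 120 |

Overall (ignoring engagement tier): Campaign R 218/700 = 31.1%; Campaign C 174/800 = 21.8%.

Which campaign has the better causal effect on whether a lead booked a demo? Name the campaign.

Campaign C

Nothing the campaign does changes engagement tier; the imbalance is an allocation artefact. With engagement tier also predicting the outcome, the pooled figure is confounded, and the within-stratum comparison is the causal one.
Within each level — warm: 35.5% vs 49.5%; cold: 3.2% vs 17.4% — Campaign C is higher every time.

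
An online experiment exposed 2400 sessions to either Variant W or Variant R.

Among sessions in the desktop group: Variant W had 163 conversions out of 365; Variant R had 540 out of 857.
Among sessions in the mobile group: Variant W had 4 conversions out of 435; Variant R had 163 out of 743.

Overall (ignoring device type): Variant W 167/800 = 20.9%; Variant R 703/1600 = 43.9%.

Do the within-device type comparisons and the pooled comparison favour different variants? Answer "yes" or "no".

no

Within each device type level (desktop 44.7% vs 63.0%; mobile 0.9% vs 21.9%), Variant R has the higher rate every time. Pooled: 20.9% vs 43.9% — Variant R has the higher rate overall. They agree.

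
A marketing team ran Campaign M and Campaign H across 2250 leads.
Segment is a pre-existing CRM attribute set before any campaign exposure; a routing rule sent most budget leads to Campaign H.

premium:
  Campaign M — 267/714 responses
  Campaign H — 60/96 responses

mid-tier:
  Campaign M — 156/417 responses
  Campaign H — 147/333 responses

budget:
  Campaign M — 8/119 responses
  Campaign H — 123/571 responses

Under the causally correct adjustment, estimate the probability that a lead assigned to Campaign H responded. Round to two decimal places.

0.44

Campaign H is higher inside every customer segment stratum but Campaign M is higher in aggregate. Whether to stratify depends on how customer segment relates to the campaign.
Customer segment satisfies the back-door criterion: it is not a descendant of the campaign, and it blocks the spurious path from campaign to outcome. Adjusting for it (i.e., using the within-customer segment rates) gives the causal effect.
Standardising Campaign H to the population customer segment mix: 0.360·60/96 + 0.333·147/333 + 0.307·123/571 = 0.438.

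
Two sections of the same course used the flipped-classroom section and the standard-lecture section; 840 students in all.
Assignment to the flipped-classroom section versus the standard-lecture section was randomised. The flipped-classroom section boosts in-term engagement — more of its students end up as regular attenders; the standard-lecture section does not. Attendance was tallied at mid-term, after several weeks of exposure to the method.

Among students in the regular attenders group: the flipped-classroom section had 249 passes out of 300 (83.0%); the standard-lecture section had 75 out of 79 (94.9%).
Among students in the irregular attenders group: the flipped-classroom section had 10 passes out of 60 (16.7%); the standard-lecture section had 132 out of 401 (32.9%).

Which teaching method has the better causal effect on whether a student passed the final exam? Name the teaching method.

Mid-term attendance is downstream of the teaching method. One should not condition on a consequence of treatment, so the overall rates are the right comparison.
Pooled: the flipped-classroom section 71.9% vs the standard-lecture section 43.1%; the flipped-classroom section is higher overall.

the flipped-classroom section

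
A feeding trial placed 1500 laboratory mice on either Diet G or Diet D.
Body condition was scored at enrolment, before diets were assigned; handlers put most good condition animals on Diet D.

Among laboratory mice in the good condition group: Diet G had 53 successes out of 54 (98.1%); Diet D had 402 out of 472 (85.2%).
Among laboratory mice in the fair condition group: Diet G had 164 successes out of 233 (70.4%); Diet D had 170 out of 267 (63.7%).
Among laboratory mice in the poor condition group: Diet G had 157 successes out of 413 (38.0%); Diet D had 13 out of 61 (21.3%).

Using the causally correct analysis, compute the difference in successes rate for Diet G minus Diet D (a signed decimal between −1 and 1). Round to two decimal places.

Starting body condition is set before the diet has any effect — it is not caused by the diet — and it independently drives the outcome. That makes it a confounder, so the causal comparison is within starting body condition levels.
Adjusting over the population distribution of starting body condition: 0.351·(0.981−0.852) + 0.333·(0.704−0.637) + 0.316·(0.380−0.213) = +0.121.

+0.12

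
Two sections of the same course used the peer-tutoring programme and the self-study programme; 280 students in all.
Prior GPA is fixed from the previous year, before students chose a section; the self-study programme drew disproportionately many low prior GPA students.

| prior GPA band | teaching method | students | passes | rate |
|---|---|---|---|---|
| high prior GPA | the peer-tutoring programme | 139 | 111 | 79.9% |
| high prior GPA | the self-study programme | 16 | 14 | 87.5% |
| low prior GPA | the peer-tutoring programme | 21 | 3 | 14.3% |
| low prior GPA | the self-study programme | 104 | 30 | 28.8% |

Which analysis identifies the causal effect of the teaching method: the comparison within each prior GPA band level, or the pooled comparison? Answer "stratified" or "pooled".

stratified

the self-study programme is higher inside every prior GPA band stratum but the peer-tutoring programme is higher in aggregate. Whether to stratify depends on how prior GPA band relates to the teaching method.
Nothing the teaching method does changes prior GPA band; the imbalance is an allocation artefact. With prior GPA band also predicting the outcome, the pooled figure is confounded, and the within-stratum comparison is the causal one.
Within each level — high prior GPA: 79.9% vs 87.5%; low prior GPA: 14.3% vs 28.8% — the self-study programme is higher every time.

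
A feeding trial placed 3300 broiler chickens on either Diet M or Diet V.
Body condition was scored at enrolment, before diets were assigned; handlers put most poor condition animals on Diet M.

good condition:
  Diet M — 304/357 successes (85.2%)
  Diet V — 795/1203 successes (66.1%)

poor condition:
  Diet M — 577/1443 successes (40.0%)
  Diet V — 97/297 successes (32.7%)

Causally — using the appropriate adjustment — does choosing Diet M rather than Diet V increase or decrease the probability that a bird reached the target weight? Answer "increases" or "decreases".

Within every starting body condition level Diet M has the higher rate, yet pooled Diet V does — Simpson's reversal.
Here starting body condition is a common cause — it drives both which diet a case falls under and the outcome. The crude comparison mixes populations; the stratum-specific rates are the causally relevant ones.
Within each level — good condition: 85.2% vs 66.1%; poor condition: 40.0% vs 32.7% — Diet M is higher every time.

increases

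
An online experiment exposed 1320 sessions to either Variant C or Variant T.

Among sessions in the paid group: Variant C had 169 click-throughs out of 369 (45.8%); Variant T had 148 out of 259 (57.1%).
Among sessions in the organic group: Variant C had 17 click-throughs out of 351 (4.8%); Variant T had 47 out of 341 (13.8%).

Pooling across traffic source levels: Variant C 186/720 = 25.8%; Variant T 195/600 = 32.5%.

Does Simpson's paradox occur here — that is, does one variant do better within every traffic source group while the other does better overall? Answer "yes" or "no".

no

Within each traffic source level (paid 45.8% vs 57.1%; organic 4.8% vs 13.8%), Variant T has the higher rate every time. Pooled: 25.8% vs 32.5% — Variant T has the higher rate overall. They agree.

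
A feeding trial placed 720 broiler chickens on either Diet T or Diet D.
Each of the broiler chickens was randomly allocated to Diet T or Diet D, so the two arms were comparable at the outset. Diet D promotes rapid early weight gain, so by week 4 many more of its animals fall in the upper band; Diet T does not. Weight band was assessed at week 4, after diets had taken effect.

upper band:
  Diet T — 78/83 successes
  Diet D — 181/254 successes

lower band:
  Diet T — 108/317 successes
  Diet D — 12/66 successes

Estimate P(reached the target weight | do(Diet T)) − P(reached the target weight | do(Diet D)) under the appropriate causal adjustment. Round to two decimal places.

Within every week-4 weight band level Diet T has the higher rate, yet pooled Diet D does — Simpson's reversal.
Week-4 weight band is downstream of the diet. One should not condition on a consequence of treatment, so the overall rates are the right comparison.
The causal difference is the pooled difference: 0.465 − 0.603 = -0.138.

-0.14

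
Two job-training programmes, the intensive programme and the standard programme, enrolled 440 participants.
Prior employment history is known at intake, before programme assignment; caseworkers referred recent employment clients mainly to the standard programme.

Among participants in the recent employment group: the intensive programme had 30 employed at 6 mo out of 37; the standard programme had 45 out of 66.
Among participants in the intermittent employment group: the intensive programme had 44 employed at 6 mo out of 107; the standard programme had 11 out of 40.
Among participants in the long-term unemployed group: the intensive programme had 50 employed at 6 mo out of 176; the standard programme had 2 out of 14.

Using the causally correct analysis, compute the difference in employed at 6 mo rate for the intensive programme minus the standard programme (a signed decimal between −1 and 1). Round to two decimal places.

+0.14

The prior employment history-specific comparison favours the intensive programme throughout, but the pooled figures favour the standard programme. The question is whether to condition on prior employment history.
Since prior employment history is a pre-existing factor (not a product of the programme) and it affects the outcome on its own, it is a confounder. The stratified rates, not the pooled rate, identify the causal effect.
Adjusting over the population distribution of prior employment history: 0.234·(0.811−0.682) + 0.334·(0.411−0.275) + 0.432·(0.284−0.143) = +0.137.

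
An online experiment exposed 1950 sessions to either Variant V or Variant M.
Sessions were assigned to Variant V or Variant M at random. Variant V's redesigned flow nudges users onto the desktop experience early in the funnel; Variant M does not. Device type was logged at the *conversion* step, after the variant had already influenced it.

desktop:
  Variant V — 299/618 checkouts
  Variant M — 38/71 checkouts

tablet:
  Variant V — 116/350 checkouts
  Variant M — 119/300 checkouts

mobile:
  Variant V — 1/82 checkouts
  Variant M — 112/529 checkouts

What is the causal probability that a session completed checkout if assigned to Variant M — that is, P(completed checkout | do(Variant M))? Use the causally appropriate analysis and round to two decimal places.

0.30

The stratified and pooled comparisons disagree (Variant M wins within each device type; Variant V wins overall), so the answer turns on the causal role of device type.
Device type is recorded after the variant and is itself shifted by it — it sits on the causal path from variant to outcome. Conditioning on a mediator would strip out part of the effect we want; the pooled comparison gives the total causal effect.
So P(outcome | do(Variant M)) is just the pooled rate for Variant M: 269/900 = 0.299.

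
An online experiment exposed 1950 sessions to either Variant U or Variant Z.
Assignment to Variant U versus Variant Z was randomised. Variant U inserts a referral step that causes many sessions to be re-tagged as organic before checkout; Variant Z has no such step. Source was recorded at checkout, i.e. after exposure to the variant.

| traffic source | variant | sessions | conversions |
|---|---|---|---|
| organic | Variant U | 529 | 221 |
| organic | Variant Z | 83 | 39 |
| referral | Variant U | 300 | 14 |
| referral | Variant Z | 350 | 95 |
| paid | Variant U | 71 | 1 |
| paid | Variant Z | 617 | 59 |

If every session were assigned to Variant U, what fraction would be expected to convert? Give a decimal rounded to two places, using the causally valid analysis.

0.26

Within every traffic source level Variant Z has the higher rate, yet pooled Variant U does — Simpson's reversal.
Traffic source lies on the pathway variant → traffic source → outcome, so adjusting for it blocks the indirect effect. For the total causal effect of variant, use the unadjusted pooled rates.
So P(outcome | do(Variant U)) is just the pooled rate for Variant U: 236/900 = 0.262.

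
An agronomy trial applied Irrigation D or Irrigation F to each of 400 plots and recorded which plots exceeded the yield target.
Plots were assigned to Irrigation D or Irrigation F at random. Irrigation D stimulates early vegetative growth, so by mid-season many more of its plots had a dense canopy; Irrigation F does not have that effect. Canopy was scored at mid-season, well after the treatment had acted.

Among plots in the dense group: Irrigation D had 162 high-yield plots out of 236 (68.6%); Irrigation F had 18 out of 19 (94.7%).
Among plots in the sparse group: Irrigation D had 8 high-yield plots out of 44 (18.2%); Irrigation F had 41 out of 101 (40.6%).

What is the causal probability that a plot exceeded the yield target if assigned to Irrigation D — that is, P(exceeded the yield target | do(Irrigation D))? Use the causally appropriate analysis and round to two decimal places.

Because the irrigation influences mid-season canopy, mid-season canopy is a post-treatment mediator, not a confounder. Stratifying on it would bias the estimate; the causal effect is the crude pooled difference.
So P(outcome | do(Irrigation D)) is just the pooled rate for Irrigation D: 170/280 = 0.607.

0.61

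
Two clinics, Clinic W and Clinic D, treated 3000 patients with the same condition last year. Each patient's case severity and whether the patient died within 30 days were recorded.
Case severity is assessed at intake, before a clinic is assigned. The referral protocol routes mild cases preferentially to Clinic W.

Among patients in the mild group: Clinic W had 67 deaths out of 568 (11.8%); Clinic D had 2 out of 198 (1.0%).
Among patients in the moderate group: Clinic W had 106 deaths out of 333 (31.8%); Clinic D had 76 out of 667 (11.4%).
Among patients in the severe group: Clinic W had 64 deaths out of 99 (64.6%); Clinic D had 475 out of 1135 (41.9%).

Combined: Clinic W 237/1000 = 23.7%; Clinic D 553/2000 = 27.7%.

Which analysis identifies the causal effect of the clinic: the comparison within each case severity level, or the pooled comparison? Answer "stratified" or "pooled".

Case severity differs across clinics for reasons unrelated to any effect of the clinic itself, and it separately predicts the outcome — a classic confounder. We must compare within case severity levels.
Within each level — mild: 11.8% vs 1.0%; moderate: 31.8% vs 11.4%; severe: 64.6% vs 41.9% — Clinic D is lower every time.

stratified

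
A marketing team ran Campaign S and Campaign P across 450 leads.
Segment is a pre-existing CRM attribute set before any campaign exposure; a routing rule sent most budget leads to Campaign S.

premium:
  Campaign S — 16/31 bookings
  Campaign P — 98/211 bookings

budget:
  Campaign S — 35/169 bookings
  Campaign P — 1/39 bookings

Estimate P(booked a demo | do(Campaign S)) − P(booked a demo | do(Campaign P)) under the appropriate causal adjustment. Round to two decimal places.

Customer segment is set before the campaign has any effect — it is not caused by the campaign — and it independently drives the outcome. That makes it a confounder, so the causal comparison is within customer segment levels.
Adjusting over the population distribution of customer segment: 0.538·(0.516−0.464) + 0.462·(0.207−0.026) = +0.112.

+0.11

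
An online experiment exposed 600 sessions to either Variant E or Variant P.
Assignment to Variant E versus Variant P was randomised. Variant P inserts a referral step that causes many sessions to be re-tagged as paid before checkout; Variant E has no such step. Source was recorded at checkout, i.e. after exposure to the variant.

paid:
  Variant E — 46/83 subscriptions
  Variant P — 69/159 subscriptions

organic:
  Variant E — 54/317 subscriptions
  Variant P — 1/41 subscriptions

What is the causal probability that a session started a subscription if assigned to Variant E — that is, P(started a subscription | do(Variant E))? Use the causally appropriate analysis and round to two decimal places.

0.25

The stratified and pooled comparisons disagree (Variant E wins within each traffic source; Variant P wins overall), so the answer turns on the causal role of traffic source.
Because the variant influences traffic source, traffic source is a post-treatment mediator, not a confounder. Stratifying on it would bias the estimate; the causal effect is the crude pooled difference.
So P(outcome | do(Variant E)) is just the pooled rate for Variant E: 100/400 = 0.250.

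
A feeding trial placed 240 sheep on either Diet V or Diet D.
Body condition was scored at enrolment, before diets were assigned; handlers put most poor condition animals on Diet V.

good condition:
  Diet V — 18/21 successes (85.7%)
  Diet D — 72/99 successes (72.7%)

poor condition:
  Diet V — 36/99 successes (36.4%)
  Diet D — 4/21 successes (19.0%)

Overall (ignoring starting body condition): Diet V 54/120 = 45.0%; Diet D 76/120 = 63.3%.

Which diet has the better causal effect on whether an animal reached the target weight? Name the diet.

Diet V

Since starting body condition is a pre-existing factor (not a product of the diet) and it affects the outcome on its own, it is a confounder. The stratified rates, not the pooled rate, identify the causal effect.
Within each level — good condition: 85.7% vs 72.7%; poor condition: 36.4% vs 19.0% — Diet V is higher every time.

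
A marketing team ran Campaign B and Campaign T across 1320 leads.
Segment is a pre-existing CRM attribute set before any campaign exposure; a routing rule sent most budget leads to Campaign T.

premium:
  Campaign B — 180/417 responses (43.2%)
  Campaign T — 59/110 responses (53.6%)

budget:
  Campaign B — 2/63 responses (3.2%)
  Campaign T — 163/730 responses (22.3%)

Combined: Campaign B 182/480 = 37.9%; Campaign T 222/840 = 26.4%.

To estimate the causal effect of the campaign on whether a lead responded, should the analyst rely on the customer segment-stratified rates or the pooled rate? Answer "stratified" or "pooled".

Nothing the campaign does changes customer segment; the imbalance is an allocation artefact. With customer segment also predicting the outcome, the pooled figure is confounded, and the within-stratum comparison is the causal one.
Within each level — premium: 43.2% vs 53.6%; budget: 3.2% vs 22.3% — Campaign T is higher every time.

stratified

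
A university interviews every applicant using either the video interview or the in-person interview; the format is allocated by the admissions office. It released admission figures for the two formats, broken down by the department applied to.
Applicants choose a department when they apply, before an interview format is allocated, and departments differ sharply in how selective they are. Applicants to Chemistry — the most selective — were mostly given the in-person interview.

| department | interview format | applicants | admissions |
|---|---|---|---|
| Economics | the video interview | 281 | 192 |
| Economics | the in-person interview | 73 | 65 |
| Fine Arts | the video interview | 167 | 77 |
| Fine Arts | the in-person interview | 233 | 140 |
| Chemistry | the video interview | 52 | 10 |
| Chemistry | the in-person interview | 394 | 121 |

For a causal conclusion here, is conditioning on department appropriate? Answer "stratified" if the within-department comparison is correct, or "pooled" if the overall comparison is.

stratified

the in-person interview is higher inside every department stratum but the video interview is higher in aggregate. Whether to stratify depends on how department relates to the interview format.
The imbalance in department arose from how applicants were allocated, not from anything the interview format did; and department independently affects the outcome. The pooled gap is confounded — condition on department.
Within each level — Economics: 68.3% vs 89.0%; Fine Arts: 46.1% vs 60.1%; Chemistry: 19.2% vs 30.7% — the in-person interview is higher every time.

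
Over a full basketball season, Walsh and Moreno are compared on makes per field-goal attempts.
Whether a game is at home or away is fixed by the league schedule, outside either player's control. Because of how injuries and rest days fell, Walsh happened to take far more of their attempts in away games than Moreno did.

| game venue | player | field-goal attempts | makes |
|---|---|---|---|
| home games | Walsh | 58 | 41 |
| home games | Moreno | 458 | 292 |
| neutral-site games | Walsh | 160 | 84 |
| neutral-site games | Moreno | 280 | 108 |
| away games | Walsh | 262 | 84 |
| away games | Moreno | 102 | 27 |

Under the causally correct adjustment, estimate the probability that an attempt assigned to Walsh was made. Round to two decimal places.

0.54

Since game venue is a pre-existing factor (not a product of the player) and it affects the outcome on its own, it is a confounder. The stratified rates, not the pooled rate, identify the causal effect.
Standardising Walsh to the population game venue mix: 0.391·41/58 + 0.333·84/160 + 0.276·84/262 = 0.540.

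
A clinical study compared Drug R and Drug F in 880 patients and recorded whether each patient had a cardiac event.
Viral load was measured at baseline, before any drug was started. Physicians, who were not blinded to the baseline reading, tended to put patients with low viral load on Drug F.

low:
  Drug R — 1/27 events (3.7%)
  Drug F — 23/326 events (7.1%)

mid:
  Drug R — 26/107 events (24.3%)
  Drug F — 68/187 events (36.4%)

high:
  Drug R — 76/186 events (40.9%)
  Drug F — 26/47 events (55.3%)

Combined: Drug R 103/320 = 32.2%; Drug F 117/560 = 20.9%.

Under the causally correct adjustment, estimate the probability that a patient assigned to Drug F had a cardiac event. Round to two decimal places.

0.30

The stratified and pooled comparisons disagree (Drug R wins within each viral load; Drug F wins overall), so the answer turns on the causal role of viral load.
Since viral load is a pre-existing factor (not a product of the drug) and it affects the outcome on its own, it is a confounder. The stratified rates, not the pooled rate, identify the causal effect.
Standardising Drug F to the population viral load mix: 0.401·23/326 + 0.334·68/187 + 0.265·26/47 = 0.296.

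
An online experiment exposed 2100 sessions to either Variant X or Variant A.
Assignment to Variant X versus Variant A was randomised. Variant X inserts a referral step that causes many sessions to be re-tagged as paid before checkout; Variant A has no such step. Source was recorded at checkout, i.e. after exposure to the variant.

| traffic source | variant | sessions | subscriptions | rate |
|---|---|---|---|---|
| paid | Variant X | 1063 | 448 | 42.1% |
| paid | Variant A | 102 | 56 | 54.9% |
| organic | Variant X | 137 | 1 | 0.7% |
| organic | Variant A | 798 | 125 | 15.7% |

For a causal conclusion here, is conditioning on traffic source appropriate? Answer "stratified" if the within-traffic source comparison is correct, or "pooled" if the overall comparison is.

Variant A is higher inside every traffic source stratum but Variant X is higher in aggregate. Whether to stratify depends on how traffic source relates to the variant.
Stratifying would compare variants among sessions the variants themselves sorted into traffic source groups — a form of selection on an intermediate. The unconditioned pooled rates give the total causal effect.
Pooled: Variant X 37.4% vs Variant A 20.1%; Variant X is higher overall.

pooled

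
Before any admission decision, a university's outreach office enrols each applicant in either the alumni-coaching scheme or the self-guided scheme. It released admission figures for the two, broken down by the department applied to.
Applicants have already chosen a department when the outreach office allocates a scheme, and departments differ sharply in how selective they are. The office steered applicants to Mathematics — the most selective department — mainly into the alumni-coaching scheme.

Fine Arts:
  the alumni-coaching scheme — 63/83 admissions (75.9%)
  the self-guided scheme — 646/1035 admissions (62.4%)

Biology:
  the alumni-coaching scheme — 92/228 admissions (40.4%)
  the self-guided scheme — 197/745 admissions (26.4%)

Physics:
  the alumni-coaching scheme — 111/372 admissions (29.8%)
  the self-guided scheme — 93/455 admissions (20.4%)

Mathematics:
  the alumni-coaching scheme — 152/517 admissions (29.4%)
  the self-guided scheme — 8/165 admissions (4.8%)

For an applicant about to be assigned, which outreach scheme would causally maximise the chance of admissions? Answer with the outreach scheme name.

the alumni-coaching scheme

Department is set before the outreach scheme has any effect — it is not caused by the outreach scheme — and it independently drives the outcome. That makes it a confounder, so the causal comparison is within department levels.
Within each level — Fine Arts: 75.9% vs 62.4%; Biology: 40.4% vs 26.4%; Physics: 29.8% vs 20.4%; Mathematics: 29.4% vs 4.8% — the alumni-coaching scheme is higher every time.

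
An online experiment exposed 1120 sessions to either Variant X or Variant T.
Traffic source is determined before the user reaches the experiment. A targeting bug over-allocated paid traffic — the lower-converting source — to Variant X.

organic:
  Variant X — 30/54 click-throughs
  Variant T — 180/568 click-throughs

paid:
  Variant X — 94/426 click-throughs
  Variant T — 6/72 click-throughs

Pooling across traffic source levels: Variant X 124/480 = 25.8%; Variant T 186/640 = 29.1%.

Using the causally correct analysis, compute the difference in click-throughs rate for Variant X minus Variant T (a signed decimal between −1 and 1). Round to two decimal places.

Since traffic source is a pre-existing factor (not a product of the variant) and it affects the outcome on its own, it is a confounder. The stratified rates, not the pooled rate, identify the causal effect.
Adjusting over the population distribution of traffic source: 0.555·(0.556−0.317) + 0.445·(0.221−0.083) = +0.194.

+0.19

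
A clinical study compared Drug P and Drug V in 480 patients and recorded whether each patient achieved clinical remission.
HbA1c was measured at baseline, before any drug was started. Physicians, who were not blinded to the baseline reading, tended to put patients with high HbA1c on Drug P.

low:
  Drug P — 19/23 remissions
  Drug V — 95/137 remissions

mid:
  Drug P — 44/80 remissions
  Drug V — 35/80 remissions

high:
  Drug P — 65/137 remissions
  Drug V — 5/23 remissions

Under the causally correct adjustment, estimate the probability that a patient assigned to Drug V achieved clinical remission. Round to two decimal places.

0.45

Drug P is higher inside every HbA1c stratum but Drug V is higher in aggregate. Whether to stratify depends on how HbA1c relates to the drug.
Here HbA1c is a common cause — it drives both which drug a case falls under and the outcome. The crude comparison mixes populations; the stratum-specific rates are the causally relevant ones.
Standardising Drug V to the population HbA1c mix: 0.333·95/137 + 0.333·35/80 + 0.333·5/23 = 0.449.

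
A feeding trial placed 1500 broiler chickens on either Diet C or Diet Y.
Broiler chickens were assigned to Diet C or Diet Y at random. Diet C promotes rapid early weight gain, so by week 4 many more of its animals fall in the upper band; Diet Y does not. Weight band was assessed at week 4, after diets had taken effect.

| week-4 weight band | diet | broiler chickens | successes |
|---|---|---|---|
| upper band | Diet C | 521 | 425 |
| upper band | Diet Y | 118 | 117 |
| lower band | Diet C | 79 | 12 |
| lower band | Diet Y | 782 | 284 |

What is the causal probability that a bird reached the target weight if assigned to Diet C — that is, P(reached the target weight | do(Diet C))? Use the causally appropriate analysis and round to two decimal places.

Within every week-4 weight band level Diet Y has the higher rate, yet pooled Diet C does — Simpson's reversal.
Because the diet influences week-4 weight band, week-4 weight band is a post-treatment mediator, not a confounder. Stratifying on it would bias the estimate; the causal effect is the crude pooled difference.
So P(outcome | do(Diet C)) is just the pooled rate for Diet C: 437/600 = 0.728.

0.73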